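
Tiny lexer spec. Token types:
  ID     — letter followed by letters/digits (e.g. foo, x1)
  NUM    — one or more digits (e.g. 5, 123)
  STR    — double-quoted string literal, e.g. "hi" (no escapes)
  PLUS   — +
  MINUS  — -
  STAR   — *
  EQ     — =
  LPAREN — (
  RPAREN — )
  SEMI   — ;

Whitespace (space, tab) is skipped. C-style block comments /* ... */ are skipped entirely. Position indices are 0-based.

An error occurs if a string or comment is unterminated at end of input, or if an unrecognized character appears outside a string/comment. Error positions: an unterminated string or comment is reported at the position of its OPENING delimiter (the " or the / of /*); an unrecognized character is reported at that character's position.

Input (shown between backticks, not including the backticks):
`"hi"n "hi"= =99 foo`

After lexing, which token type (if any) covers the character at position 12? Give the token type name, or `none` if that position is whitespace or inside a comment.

pos=0: enter STRING mode
pos=0: emit STR "hi" (now at pos=4)
pos=4: emit ID 'n' (now at pos=5)
pos=6: enter STRING mode
pos=6: emit STR "hi" (now at pos=10)
pos=10: emit EQ '='
pos=12: emit EQ '='
pos=13: emit NUM '99' (now at pos=15)
pos=16: emit ID 'foo' (now at pos=19)
DONE. 7 tokens: [STR, ID, STR, EQ, EQ, NUM, ID]
Position 12: char is '=' -> EQ

Answer: EQ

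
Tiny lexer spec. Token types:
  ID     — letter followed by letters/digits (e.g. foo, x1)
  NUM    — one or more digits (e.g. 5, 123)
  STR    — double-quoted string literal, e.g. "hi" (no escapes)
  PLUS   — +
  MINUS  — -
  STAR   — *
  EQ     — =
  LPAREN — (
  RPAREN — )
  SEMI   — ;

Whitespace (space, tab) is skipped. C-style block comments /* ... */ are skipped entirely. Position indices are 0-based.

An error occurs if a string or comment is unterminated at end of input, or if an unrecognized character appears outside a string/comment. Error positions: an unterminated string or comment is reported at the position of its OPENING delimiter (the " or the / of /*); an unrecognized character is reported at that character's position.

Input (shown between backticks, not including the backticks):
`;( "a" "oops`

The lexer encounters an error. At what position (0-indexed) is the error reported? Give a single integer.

Answer: 7

Derivation:
pos=0: emit SEMI ';'
pos=1: emit LPAREN '('
pos=3: enter STRING mode
pos=3: emit STR "a" (now at pos=6)
pos=7: enter STRING mode
pos=7: ERROR — unterminated string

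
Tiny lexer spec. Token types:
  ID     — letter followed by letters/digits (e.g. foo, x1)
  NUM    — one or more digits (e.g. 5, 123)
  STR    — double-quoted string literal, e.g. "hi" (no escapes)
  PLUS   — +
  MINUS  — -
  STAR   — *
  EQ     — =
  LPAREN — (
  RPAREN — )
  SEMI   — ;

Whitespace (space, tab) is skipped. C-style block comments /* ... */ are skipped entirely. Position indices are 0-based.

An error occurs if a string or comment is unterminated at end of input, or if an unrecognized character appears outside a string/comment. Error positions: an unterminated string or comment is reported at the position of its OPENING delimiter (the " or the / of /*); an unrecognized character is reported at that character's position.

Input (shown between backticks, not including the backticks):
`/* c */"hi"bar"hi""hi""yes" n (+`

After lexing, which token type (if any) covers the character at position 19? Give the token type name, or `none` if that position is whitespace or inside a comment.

pos=0: enter COMMENT mode (saw '/*')
exit COMMENT mode (now at pos=7)
pos=7: enter STRING mode
pos=7: emit STR "hi" (now at pos=11)
pos=11: emit ID 'bar' (now at pos=14)
pos=14: enter STRING mode
pos=14: emit STR "hi" (now at pos=18)
pos=18: enter STRING mode
pos=18: emit STR "hi" (now at pos=22)
pos=22: enter STRING mode
pos=22: emit STR "yes" (now at pos=27)
pos=28: emit ID 'n' (now at pos=29)
pos=30: emit LPAREN '('
pos=31: emit PLUS '+'
DONE. 8 tokens: [STR, ID, STR, STR, STR, ID, LPAREN, PLUS]
Position 19: char is 'h' -> STR

Answer: STR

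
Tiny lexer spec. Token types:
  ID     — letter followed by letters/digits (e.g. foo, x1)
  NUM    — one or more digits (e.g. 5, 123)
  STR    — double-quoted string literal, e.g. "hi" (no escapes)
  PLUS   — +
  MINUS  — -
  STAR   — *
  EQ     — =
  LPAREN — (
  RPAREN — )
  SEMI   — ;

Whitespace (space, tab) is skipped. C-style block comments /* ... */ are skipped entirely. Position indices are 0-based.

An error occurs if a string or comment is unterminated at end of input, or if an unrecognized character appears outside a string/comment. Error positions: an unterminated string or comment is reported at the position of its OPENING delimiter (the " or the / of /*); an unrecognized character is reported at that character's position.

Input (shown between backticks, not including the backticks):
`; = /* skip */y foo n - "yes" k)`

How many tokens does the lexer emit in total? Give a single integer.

Answer: 9

Derivation:
pos=0: emit SEMI ';'
pos=2: emit EQ '='
pos=4: enter COMMENT mode (saw '/*')
exit COMMENT mode (now at pos=14)
pos=14: emit ID 'y' (now at pos=15)
pos=16: emit ID 'foo' (now at pos=19)
pos=20: emit ID 'n' (now at pos=21)
pos=22: emit MINUS '-'
pos=24: enter STRING mode
pos=24: emit STR "yes" (now at pos=29)
pos=30: emit ID 'k' (now at pos=31)
pos=31: emit RPAREN ')'
DONE. 9 tokens: [SEMI, EQ, ID, ID, ID, MINUS, STR, ID, RPAREN]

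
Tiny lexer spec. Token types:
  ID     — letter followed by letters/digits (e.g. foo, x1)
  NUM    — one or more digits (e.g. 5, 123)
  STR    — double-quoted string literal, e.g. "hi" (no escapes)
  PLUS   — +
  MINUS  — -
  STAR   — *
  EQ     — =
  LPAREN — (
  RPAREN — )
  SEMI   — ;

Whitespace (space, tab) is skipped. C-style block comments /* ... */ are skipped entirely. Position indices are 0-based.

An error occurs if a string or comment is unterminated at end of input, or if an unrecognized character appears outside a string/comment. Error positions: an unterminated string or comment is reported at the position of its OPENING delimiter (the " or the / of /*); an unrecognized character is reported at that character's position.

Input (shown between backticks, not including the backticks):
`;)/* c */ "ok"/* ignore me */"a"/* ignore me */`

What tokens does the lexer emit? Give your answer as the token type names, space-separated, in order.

pos=0: emit SEMI ';'
pos=1: emit RPAREN ')'
pos=2: enter COMMENT mode (saw '/*')
exit COMMENT mode (now at pos=9)
pos=10: enter STRING mode
pos=10: emit STR "ok" (now at pos=14)
pos=14: enter COMMENT mode (saw '/*')
exit COMMENT mode (now at pos=29)
pos=29: enter STRING mode
pos=29: emit STR "a" (now at pos=32)
pos=32: enter COMMENT mode (saw '/*')
exit COMMENT mode (now at pos=47)
DONE. 4 tokens: [SEMI, RPAREN, STR, STR]

Answer: SEMI RPAREN STR STR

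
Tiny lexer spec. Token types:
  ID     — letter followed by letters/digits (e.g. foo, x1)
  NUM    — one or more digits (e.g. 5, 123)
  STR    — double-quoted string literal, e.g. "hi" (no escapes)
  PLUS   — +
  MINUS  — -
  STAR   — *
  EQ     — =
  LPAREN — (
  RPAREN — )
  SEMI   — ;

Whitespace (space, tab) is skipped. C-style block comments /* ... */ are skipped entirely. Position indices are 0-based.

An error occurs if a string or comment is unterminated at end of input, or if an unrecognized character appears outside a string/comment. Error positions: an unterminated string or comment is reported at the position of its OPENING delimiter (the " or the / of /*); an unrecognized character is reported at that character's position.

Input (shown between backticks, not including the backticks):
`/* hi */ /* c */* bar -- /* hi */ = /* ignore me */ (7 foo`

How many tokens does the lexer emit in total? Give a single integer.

Answer: 8

Derivation:
pos=0: enter COMMENT mode (saw '/*')
exit COMMENT mode (now at pos=8)
pos=9: enter COMMENT mode (saw '/*')
exit COMMENT mode (now at pos=16)
pos=16: emit STAR '*'
pos=18: emit ID 'bar' (now at pos=21)
pos=22: emit MINUS '-'
pos=23: emit MINUS '-'
pos=25: enter COMMENT mode (saw '/*')
exit COMMENT mode (now at pos=33)
pos=34: emit EQ '='
pos=36: enter COMMENT mode (saw '/*')
exit COMMENT mode (now at pos=51)
pos=52: emit LPAREN '('
pos=53: emit NUM '7' (now at pos=54)
pos=55: emit ID 'foo' (now at pos=58)
DONE. 8 tokens: [STAR, ID, MINUS, MINUS, EQ, LPAREN, NUM, ID]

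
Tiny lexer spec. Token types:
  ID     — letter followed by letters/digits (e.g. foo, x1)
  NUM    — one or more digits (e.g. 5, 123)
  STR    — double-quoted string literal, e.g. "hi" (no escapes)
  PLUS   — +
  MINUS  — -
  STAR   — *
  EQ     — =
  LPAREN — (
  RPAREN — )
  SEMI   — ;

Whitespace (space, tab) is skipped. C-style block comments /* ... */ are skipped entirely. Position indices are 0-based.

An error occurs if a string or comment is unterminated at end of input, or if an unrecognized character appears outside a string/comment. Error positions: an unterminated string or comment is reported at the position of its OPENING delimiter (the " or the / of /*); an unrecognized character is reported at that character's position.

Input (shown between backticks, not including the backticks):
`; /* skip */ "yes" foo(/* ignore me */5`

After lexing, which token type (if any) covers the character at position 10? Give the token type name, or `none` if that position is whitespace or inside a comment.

Answer: none

Derivation:
pos=0: emit SEMI ';'
pos=2: enter COMMENT mode (saw '/*')
exit COMMENT mode (now at pos=12)
pos=13: enter STRING mode
pos=13: emit STR "yes" (now at pos=18)
pos=19: emit ID 'foo' (now at pos=22)
pos=22: emit LPAREN '('
pos=23: enter COMMENT mode (saw '/*')
exit COMMENT mode (now at pos=38)
pos=38: emit NUM '5' (now at pos=39)
DONE. 5 tokens: [SEMI, STR, ID, LPAREN, NUM]
Position 10: char is '*' -> none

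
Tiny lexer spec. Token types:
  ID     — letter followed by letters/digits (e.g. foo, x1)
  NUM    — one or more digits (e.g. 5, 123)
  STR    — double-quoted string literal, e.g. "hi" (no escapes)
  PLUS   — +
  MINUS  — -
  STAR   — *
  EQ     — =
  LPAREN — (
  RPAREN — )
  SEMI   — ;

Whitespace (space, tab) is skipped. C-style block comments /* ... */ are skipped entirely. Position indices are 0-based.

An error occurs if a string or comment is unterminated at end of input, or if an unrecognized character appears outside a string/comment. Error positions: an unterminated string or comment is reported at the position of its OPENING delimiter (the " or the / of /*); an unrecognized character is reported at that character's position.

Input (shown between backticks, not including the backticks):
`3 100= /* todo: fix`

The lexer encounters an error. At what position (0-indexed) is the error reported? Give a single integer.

pos=0: emit NUM '3' (now at pos=1)
pos=2: emit NUM '100' (now at pos=5)
pos=5: emit EQ '='
pos=7: enter COMMENT mode (saw '/*')
pos=7: ERROR — unterminated comment (reached EOF)

Answer: 7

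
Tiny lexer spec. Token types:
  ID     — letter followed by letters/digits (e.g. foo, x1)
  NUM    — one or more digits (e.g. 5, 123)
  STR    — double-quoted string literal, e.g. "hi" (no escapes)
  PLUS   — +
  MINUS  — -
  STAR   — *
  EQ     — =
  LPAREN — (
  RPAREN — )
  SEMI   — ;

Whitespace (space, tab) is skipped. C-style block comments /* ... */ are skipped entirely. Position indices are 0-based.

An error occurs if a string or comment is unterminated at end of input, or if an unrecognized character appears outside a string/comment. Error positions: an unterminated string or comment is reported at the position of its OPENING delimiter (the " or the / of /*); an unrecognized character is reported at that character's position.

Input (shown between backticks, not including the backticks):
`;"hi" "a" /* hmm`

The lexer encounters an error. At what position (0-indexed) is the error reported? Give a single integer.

Answer: 10

Derivation:
pos=0: emit SEMI ';'
pos=1: enter STRING mode
pos=1: emit STR "hi" (now at pos=5)
pos=6: enter STRING mode
pos=6: emit STR "a" (now at pos=9)
pos=10: enter COMMENT mode (saw '/*')
pos=10: ERROR — unterminated comment (reached EOF)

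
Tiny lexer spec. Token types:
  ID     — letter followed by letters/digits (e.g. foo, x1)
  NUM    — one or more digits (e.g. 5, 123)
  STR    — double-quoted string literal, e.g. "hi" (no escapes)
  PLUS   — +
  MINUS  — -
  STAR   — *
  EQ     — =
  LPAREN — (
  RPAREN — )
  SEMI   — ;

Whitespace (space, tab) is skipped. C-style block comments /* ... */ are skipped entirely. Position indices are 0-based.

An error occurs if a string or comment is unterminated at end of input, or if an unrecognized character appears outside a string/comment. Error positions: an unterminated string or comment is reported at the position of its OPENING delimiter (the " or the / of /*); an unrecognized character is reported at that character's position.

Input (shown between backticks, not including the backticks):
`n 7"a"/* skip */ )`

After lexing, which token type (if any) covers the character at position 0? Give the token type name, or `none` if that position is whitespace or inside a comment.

pos=0: emit ID 'n' (now at pos=1)
pos=2: emit NUM '7' (now at pos=3)
pos=3: enter STRING mode
pos=3: emit STR "a" (now at pos=6)
pos=6: enter COMMENT mode (saw '/*')
exit COMMENT mode (now at pos=16)
pos=17: emit RPAREN ')'
DONE. 4 tokens: [ID, NUM, STR, RPAREN]
Position 0: char is 'n' -> ID

Answer: ID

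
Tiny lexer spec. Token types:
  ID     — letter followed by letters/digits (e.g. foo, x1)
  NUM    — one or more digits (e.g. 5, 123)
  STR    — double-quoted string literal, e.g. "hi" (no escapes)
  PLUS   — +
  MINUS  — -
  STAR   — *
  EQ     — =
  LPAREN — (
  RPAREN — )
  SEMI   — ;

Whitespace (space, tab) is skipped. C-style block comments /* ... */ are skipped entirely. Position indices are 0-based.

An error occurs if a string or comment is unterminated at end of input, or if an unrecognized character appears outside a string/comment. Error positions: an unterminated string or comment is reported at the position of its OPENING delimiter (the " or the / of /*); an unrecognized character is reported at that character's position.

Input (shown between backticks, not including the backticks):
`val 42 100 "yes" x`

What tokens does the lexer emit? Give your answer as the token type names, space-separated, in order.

pos=0: emit ID 'val' (now at pos=3)
pos=4: emit NUM '42' (now at pos=6)
pos=7: emit NUM '100' (now at pos=10)
pos=11: enter STRING mode
pos=11: emit STR "yes" (now at pos=16)
pos=17: emit ID 'x' (now at pos=18)
DONE. 5 tokens: [ID, NUM, NUM, STR, ID]

Answer: ID NUM NUM STR ID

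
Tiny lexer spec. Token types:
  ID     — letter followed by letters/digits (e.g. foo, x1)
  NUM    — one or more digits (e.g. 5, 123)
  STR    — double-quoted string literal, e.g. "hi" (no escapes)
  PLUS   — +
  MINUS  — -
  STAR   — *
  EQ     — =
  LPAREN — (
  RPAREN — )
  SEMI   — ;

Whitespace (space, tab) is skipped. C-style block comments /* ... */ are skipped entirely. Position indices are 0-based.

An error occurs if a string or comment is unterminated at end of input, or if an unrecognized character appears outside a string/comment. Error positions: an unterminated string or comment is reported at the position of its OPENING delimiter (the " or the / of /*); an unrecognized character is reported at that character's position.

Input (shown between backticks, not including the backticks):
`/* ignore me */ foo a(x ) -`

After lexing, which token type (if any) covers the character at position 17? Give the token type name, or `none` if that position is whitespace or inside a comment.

Answer: ID

Derivation:
pos=0: enter COMMENT mode (saw '/*')
exit COMMENT mode (now at pos=15)
pos=16: emit ID 'foo' (now at pos=19)
pos=20: emit ID 'a' (now at pos=21)
pos=21: emit LPAREN '('
pos=22: emit ID 'x' (now at pos=23)
pos=24: emit RPAREN ')'
pos=26: emit MINUS '-'
DONE. 6 tokens: [ID, ID, LPAREN, ID, RPAREN, MINUS]
Position 17: char is 'o' -> ID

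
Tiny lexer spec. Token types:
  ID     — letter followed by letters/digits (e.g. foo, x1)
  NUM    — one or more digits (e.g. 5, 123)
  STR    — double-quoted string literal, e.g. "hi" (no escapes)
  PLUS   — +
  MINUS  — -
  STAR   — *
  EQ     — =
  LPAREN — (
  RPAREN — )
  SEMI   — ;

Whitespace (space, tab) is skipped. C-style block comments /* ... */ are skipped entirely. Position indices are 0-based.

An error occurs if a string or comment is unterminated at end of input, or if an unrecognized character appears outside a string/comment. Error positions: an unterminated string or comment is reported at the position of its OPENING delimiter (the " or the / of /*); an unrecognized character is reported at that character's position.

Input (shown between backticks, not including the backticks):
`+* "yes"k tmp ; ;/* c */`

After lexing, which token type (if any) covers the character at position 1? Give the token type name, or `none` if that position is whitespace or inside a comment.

pos=0: emit PLUS '+'
pos=1: emit STAR '*'
pos=3: enter STRING mode
pos=3: emit STR "yes" (now at pos=8)
pos=8: emit ID 'k' (now at pos=9)
pos=10: emit ID 'tmp' (now at pos=13)
pos=14: emit SEMI ';'
pos=16: emit SEMI ';'
pos=17: enter COMMENT mode (saw '/*')
exit COMMENT mode (now at pos=24)
DONE. 7 tokens: [PLUS, STAR, STR, ID, ID, SEMI, SEMI]
Position 1: char is '*' -> STAR

Answer: STAR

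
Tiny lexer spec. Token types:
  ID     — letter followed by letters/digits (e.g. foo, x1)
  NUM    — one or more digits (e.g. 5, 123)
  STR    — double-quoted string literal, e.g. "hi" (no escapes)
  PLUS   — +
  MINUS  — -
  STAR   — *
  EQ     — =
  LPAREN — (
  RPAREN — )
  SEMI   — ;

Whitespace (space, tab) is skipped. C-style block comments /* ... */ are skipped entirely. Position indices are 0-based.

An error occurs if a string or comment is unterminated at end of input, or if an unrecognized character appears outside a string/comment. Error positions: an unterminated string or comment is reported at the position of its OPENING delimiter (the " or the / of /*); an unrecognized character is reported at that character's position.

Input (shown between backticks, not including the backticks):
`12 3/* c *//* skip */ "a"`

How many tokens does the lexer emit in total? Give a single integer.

Answer: 3

Derivation:
pos=0: emit NUM '12' (now at pos=2)
pos=3: emit NUM '3' (now at pos=4)
pos=4: enter COMMENT mode (saw '/*')
exit COMMENT mode (now at pos=11)
pos=11: enter COMMENT mode (saw '/*')
exit COMMENT mode (now at pos=21)
pos=22: enter STRING mode
pos=22: emit STR "a" (now at pos=25)
DONE. 3 tokens: [NUM, NUM, STR]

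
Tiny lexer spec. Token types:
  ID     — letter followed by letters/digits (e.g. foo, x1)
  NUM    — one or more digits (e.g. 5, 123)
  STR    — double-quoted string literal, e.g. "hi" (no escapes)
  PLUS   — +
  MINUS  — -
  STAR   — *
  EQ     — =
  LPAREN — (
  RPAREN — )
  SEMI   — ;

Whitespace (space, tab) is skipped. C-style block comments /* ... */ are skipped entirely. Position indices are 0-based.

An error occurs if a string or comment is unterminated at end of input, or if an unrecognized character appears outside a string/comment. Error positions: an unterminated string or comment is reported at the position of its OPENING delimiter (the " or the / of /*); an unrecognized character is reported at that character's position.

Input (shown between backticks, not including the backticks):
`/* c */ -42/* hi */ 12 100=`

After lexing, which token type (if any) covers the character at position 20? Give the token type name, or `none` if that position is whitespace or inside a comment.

pos=0: enter COMMENT mode (saw '/*')
exit COMMENT mode (now at pos=7)
pos=8: emit MINUS '-'
pos=9: emit NUM '42' (now at pos=11)
pos=11: enter COMMENT mode (saw '/*')
exit COMMENT mode (now at pos=19)
pos=20: emit NUM '12' (now at pos=22)
pos=23: emit NUM '100' (now at pos=26)
pos=26: emit EQ '='
DONE. 5 tokens: [MINUS, NUM, NUM, NUM, EQ]
Position 20: char is '1' -> NUM

Answer: NUM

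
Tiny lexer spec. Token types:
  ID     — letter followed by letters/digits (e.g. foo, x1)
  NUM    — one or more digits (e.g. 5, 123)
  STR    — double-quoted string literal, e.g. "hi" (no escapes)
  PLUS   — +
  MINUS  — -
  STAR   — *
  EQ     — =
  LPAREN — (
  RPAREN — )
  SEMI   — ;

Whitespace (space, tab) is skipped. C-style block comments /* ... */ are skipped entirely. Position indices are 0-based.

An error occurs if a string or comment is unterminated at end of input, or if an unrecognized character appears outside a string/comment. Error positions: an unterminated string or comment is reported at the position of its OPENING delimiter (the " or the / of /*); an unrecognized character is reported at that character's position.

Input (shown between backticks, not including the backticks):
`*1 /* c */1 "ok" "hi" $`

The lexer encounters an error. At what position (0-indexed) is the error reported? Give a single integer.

Answer: 22

Derivation:
pos=0: emit STAR '*'
pos=1: emit NUM '1' (now at pos=2)
pos=3: enter COMMENT mode (saw '/*')
exit COMMENT mode (now at pos=10)
pos=10: emit NUM '1' (now at pos=11)
pos=12: enter STRING mode
pos=12: emit STR "ok" (now at pos=16)
pos=17: enter STRING mode
pos=17: emit STR "hi" (now at pos=21)
pos=22: ERROR — unrecognized char '$'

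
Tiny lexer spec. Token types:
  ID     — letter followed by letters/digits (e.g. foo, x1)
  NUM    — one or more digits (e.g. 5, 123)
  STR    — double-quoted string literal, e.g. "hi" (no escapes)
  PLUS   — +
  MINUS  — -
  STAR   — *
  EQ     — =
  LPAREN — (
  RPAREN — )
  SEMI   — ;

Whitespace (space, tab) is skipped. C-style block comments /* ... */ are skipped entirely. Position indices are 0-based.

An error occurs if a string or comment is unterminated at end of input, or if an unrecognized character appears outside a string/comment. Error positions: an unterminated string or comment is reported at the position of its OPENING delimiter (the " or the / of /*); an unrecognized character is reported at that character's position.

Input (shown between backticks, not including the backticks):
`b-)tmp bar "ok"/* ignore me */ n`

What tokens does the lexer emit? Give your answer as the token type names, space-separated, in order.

pos=0: emit ID 'b' (now at pos=1)
pos=1: emit MINUS '-'
pos=2: emit RPAREN ')'
pos=3: emit ID 'tmp' (now at pos=6)
pos=7: emit ID 'bar' (now at pos=10)
pos=11: enter STRING mode
pos=11: emit STR "ok" (now at pos=15)
pos=15: enter COMMENT mode (saw '/*')
exit COMMENT mode (now at pos=30)
pos=31: emit ID 'n' (now at pos=32)
DONE. 7 tokens: [ID, MINUS, RPAREN, ID, ID, STR, ID]

Answer: ID MINUS RPAREN ID ID STR ID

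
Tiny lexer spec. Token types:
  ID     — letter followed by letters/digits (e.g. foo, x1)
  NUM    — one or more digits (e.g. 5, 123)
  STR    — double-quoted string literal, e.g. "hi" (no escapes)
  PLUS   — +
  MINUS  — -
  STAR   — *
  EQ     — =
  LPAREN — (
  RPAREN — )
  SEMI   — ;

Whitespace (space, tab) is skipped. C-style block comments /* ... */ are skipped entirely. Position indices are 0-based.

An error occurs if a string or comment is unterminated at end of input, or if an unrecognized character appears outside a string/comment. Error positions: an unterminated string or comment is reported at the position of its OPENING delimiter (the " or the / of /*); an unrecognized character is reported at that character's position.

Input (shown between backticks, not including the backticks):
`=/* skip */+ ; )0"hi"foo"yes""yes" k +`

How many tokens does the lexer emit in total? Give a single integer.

Answer: 11

Derivation:
pos=0: emit EQ '='
pos=1: enter COMMENT mode (saw '/*')
exit COMMENT mode (now at pos=11)
pos=11: emit PLUS '+'
pos=13: emit SEMI ';'
pos=15: emit RPAREN ')'
pos=16: emit NUM '0' (now at pos=17)
pos=17: enter STRING mode
pos=17: emit STR "hi" (now at pos=21)
pos=21: emit ID 'foo' (now at pos=24)
pos=24: enter STRING mode
pos=24: emit STR "yes" (now at pos=29)
pos=29: enter STRING mode
pos=29: emit STR "yes" (now at pos=34)
pos=35: emit ID 'k' (now at pos=36)
pos=37: emit PLUS '+'
DONE. 11 tokens: [EQ, PLUS, SEMI, RPAREN, NUM, STR, ID, STR, STR, ID, PLUS]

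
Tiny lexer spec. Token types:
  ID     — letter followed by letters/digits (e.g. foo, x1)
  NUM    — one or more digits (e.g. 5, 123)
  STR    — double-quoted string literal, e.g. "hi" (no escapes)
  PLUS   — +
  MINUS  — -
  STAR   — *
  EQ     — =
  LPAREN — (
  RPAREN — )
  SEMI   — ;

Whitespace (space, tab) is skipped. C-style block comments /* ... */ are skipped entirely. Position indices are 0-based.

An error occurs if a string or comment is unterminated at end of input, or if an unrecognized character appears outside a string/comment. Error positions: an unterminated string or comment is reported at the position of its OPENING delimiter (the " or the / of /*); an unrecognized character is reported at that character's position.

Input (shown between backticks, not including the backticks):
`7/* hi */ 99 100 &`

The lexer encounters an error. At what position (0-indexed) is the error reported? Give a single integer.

Answer: 17

Derivation:
pos=0: emit NUM '7' (now at pos=1)
pos=1: enter COMMENT mode (saw '/*')
exit COMMENT mode (now at pos=9)
pos=10: emit NUM '99' (now at pos=12)
pos=13: emit NUM '100' (now at pos=16)
pos=17: ERROR — unrecognized char '&'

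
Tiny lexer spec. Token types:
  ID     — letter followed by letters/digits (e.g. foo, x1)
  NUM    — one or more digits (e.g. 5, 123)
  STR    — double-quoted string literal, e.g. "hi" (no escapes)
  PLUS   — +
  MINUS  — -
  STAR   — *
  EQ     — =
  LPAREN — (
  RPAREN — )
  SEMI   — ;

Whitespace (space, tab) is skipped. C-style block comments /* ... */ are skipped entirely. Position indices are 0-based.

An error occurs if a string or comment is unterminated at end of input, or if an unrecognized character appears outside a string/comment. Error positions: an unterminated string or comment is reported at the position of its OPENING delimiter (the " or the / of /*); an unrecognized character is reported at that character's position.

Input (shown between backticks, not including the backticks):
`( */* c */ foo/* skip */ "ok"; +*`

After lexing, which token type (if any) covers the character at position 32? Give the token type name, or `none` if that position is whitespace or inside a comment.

pos=0: emit LPAREN '('
pos=2: emit STAR '*'
pos=3: enter COMMENT mode (saw '/*')
exit COMMENT mode (now at pos=10)
pos=11: emit ID 'foo' (now at pos=14)
pos=14: enter COMMENT mode (saw '/*')
exit COMMENT mode (now at pos=24)
pos=25: enter STRING mode
pos=25: emit STR "ok" (now at pos=29)
pos=29: emit SEMI ';'
pos=31: emit PLUS '+'
pos=32: emit STAR '*'
DONE. 7 tokens: [LPAREN, STAR, ID, STR, SEMI, PLUS, STAR]
Position 32: char is '*' -> STAR

Answer: STAR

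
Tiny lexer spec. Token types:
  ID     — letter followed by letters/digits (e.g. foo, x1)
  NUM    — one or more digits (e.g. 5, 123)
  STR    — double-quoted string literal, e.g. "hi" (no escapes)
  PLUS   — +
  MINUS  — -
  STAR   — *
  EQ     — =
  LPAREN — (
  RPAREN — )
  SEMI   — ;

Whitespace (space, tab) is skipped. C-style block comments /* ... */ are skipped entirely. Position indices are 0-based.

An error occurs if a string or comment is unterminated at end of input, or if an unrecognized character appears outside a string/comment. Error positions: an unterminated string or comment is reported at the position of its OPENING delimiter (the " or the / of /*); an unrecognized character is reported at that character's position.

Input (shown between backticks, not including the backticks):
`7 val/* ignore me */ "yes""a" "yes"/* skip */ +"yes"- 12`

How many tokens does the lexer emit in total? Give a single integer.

Answer: 9

Derivation:
pos=0: emit NUM '7' (now at pos=1)
pos=2: emit ID 'val' (now at pos=5)
pos=5: enter COMMENT mode (saw '/*')
exit COMMENT mode (now at pos=20)
pos=21: enter STRING mode
pos=21: emit STR "yes" (now at pos=26)
pos=26: enter STRING mode
pos=26: emit STR "a" (now at pos=29)
pos=30: enter STRING mode
pos=30: emit STR "yes" (now at pos=35)
pos=35: enter COMMENT mode (saw '/*')
exit COMMENT mode (now at pos=45)
pos=46: emit PLUS '+'
pos=47: enter STRING mode
pos=47: emit STR "yes" (now at pos=52)
pos=52: emit MINUS '-'
pos=54: emit NUM '12' (now at pos=56)
DONE. 9 tokens: [NUM, ID, STR, STR, STR, PLUS, STR, MINUS, NUM]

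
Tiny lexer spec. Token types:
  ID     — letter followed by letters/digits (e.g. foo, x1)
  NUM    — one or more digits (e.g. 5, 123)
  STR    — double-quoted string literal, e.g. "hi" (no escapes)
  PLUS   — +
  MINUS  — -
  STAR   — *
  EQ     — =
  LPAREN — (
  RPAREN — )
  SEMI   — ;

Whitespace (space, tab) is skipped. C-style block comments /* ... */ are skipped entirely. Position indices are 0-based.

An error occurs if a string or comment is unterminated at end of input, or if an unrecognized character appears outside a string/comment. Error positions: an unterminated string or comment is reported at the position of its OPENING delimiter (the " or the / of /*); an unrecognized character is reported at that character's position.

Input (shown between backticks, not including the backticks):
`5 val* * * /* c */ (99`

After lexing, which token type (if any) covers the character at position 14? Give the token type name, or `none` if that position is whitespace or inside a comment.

Answer: none

Derivation:
pos=0: emit NUM '5' (now at pos=1)
pos=2: emit ID 'val' (now at pos=5)
pos=5: emit STAR '*'
pos=7: emit STAR '*'
pos=9: emit STAR '*'
pos=11: enter COMMENT mode (saw '/*')
exit COMMENT mode (now at pos=18)
pos=19: emit LPAREN '('
pos=20: emit NUM '99' (now at pos=22)
DONE. 7 tokens: [NUM, ID, STAR, STAR, STAR, LPAREN, NUM]
Position 14: char is 'c' -> none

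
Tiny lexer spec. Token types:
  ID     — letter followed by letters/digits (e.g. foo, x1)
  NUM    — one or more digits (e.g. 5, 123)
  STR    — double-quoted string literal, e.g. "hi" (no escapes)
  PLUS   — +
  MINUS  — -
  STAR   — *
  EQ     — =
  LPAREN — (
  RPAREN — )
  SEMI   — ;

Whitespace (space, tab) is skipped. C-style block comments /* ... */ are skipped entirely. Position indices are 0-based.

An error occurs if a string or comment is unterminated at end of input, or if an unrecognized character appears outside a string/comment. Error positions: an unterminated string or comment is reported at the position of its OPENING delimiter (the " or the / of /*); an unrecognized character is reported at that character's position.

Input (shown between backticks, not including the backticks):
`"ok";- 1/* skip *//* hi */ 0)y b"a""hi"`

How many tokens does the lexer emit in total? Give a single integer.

Answer: 10

Derivation:
pos=0: enter STRING mode
pos=0: emit STR "ok" (now at pos=4)
pos=4: emit SEMI ';'
pos=5: emit MINUS '-'
pos=7: emit NUM '1' (now at pos=8)
pos=8: enter COMMENT mode (saw '/*')
exit COMMENT mode (now at pos=18)
pos=18: enter COMMENT mode (saw '/*')
exit COMMENT mode (now at pos=26)
pos=27: emit NUM '0' (now at pos=28)
pos=28: emit RPAREN ')'
pos=29: emit ID 'y' (now at pos=30)
pos=31: emit ID 'b' (now at pos=32)
pos=32: enter STRING mode
pos=32: emit STR "a" (now at pos=35)
pos=35: enter STRING mode
pos=35: emit STR "hi" (now at pos=39)
DONE. 10 tokens: [STR, SEMI, MINUS, NUM, NUM, RPAREN, ID, ID, STR, STR]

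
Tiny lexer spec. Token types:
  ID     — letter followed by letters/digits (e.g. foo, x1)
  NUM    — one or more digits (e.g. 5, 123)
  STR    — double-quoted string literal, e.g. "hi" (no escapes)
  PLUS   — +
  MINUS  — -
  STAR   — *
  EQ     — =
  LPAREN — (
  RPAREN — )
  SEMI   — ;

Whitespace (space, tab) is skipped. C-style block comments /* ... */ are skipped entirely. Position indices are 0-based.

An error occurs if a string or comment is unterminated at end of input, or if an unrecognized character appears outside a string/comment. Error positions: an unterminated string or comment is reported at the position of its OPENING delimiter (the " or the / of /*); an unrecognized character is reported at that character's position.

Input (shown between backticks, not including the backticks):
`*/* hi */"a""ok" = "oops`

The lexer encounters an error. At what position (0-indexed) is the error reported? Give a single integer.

pos=0: emit STAR '*'
pos=1: enter COMMENT mode (saw '/*')
exit COMMENT mode (now at pos=9)
pos=9: enter STRING mode
pos=9: emit STR "a" (now at pos=12)
pos=12: enter STRING mode
pos=12: emit STR "ok" (now at pos=16)
pos=17: emit EQ '='
pos=19: enter STRING mode
pos=19: ERROR — unterminated string

Answer: 19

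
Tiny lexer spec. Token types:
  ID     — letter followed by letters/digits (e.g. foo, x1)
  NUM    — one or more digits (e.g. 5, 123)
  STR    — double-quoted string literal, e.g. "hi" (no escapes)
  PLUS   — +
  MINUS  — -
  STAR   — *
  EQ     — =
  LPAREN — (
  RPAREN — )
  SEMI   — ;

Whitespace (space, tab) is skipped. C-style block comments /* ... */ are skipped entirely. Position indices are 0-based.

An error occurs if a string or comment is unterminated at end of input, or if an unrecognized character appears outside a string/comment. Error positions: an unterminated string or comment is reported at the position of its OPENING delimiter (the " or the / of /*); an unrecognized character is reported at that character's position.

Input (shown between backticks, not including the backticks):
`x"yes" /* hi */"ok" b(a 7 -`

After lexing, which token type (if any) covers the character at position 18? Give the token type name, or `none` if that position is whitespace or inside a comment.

Answer: STR

Derivation:
pos=0: emit ID 'x' (now at pos=1)
pos=1: enter STRING mode
pos=1: emit STR "yes" (now at pos=6)
pos=7: enter COMMENT mode (saw '/*')
exit COMMENT mode (now at pos=15)
pos=15: enter STRING mode
pos=15: emit STR "ok" (now at pos=19)
pos=20: emit ID 'b' (now at pos=21)
pos=21: emit LPAREN '('
pos=22: emit ID 'a' (now at pos=23)
pos=24: emit NUM '7' (now at pos=25)
pos=26: emit MINUS '-'
DONE. 8 tokens: [ID, STR, STR, ID, LPAREN, ID, NUM, MINUS]
Position 18: char is '"' -> STR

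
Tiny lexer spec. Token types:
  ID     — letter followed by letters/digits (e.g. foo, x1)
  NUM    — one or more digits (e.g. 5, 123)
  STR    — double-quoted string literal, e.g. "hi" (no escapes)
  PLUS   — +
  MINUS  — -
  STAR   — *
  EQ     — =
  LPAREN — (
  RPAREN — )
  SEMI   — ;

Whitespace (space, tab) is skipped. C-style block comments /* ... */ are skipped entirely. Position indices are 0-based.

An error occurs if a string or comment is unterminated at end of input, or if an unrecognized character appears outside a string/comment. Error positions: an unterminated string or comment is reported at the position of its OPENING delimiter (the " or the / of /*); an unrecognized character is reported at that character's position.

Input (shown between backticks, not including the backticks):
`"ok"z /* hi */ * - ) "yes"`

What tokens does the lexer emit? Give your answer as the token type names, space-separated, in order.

Answer: STR ID STAR MINUS RPAREN STR

Derivation:
pos=0: enter STRING mode
pos=0: emit STR "ok" (now at pos=4)
pos=4: emit ID 'z' (now at pos=5)
pos=6: enter COMMENT mode (saw '/*')
exit COMMENT mode (now at pos=14)
pos=15: emit STAR '*'
pos=17: emit MINUS '-'
pos=19: emit RPAREN ')'
pos=21: enter STRING mode
pos=21: emit STR "yes" (now at pos=26)
DONE. 6 tokens: [STR, ID, STAR, MINUS, RPAREN, STR]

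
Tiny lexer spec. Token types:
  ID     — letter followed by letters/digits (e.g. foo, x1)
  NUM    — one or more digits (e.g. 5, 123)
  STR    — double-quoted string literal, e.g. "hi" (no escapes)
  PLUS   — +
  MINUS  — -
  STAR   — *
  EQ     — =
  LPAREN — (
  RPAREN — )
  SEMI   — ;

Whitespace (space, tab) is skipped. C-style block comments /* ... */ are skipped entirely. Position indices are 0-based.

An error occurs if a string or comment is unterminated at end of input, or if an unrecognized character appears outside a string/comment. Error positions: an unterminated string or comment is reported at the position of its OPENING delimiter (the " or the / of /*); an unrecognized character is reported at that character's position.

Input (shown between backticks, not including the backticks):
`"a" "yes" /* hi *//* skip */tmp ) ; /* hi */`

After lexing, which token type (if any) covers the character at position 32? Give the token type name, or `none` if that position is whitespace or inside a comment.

pos=0: enter STRING mode
pos=0: emit STR "a" (now at pos=3)
pos=4: enter STRING mode
pos=4: emit STR "yes" (now at pos=9)
pos=10: enter COMMENT mode (saw '/*')
exit COMMENT mode (now at pos=18)
pos=18: enter COMMENT mode (saw '/*')
exit COMMENT mode (now at pos=28)
pos=28: emit ID 'tmp' (now at pos=31)
pos=32: emit RPAREN ')'
pos=34: emit SEMI ';'
pos=36: enter COMMENT mode (saw '/*')
exit COMMENT mode (now at pos=44)
DONE. 5 tokens: [STR, STR, ID, RPAREN, SEMI]
Position 32: char is ')' -> RPAREN

Answer: RPAREN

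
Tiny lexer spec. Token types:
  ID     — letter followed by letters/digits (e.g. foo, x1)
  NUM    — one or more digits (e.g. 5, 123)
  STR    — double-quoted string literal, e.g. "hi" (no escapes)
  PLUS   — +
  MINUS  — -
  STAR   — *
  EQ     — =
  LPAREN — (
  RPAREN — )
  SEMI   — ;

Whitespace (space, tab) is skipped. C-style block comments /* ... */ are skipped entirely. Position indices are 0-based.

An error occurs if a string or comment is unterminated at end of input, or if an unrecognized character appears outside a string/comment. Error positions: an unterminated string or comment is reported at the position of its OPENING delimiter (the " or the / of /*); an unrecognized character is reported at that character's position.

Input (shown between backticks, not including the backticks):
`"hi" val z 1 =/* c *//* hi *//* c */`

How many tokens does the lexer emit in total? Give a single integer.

Answer: 5

Derivation:
pos=0: enter STRING mode
pos=0: emit STR "hi" (now at pos=4)
pos=5: emit ID 'val' (now at pos=8)
pos=9: emit ID 'z' (now at pos=10)
pos=11: emit NUM '1' (now at pos=12)
pos=13: emit EQ '='
pos=14: enter COMMENT mode (saw '/*')
exit COMMENT mode (now at pos=21)
pos=21: enter COMMENT mode (saw '/*')
exit COMMENT mode (now at pos=29)
pos=29: enter COMMENT mode (saw '/*')
exit COMMENT mode (now at pos=36)
DONE. 5 tokens: [STR, ID, ID, NUM, EQ]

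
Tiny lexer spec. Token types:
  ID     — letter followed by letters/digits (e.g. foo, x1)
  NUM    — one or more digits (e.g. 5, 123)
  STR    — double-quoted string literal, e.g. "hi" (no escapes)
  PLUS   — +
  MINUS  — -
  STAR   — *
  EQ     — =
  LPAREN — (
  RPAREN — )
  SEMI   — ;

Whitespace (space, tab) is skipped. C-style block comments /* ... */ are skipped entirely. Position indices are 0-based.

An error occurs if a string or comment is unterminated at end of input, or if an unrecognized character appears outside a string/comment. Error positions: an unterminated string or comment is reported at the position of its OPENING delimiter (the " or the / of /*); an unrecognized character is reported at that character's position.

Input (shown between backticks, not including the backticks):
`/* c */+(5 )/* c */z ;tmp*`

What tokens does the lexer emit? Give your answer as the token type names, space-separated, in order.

pos=0: enter COMMENT mode (saw '/*')
exit COMMENT mode (now at pos=7)
pos=7: emit PLUS '+'
pos=8: emit LPAREN '('
pos=9: emit NUM '5' (now at pos=10)
pos=11: emit RPAREN ')'
pos=12: enter COMMENT mode (saw '/*')
exit COMMENT mode (now at pos=19)
pos=19: emit ID 'z' (now at pos=20)
pos=21: emit SEMI ';'
pos=22: emit ID 'tmp' (now at pos=25)
pos=25: emit STAR '*'
DONE. 8 tokens: [PLUS, LPAREN, NUM, RPAREN, ID, SEMI, ID, STAR]

Answer: PLUS LPAREN NUM RPAREN ID SEMI ID STAR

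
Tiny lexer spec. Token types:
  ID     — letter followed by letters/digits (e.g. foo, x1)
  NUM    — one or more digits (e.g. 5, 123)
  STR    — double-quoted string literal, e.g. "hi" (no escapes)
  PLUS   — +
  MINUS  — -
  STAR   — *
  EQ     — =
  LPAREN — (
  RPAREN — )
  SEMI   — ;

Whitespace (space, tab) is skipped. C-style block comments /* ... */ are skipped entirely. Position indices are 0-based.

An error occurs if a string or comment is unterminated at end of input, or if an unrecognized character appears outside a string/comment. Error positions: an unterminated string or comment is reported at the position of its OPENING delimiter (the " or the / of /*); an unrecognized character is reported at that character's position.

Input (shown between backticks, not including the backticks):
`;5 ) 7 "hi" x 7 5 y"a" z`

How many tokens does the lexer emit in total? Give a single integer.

pos=0: emit SEMI ';'
pos=1: emit NUM '5' (now at pos=2)
pos=3: emit RPAREN ')'
pos=5: emit NUM '7' (now at pos=6)
pos=7: enter STRING mode
pos=7: emit STR "hi" (now at pos=11)
pos=12: emit ID 'x' (now at pos=13)
pos=14: emit NUM '7' (now at pos=15)
pos=16: emit NUM '5' (now at pos=17)
pos=18: emit ID 'y' (now at pos=19)
pos=19: enter STRING mode
pos=19: emit STR "a" (now at pos=22)
pos=23: emit ID 'z' (now at pos=24)
DONE. 11 tokens: [SEMI, NUM, RPAREN, NUM, STR, ID, NUM, NUM, ID, STR, ID]

Answer: 11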